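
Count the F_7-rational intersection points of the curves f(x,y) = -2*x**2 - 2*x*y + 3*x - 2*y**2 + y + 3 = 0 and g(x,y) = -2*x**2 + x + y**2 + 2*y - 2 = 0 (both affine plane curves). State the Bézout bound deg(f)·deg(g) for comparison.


Common zeros: ∅; count = 0; Bézout bound = 4.

deg(f) = 2, deg(g) = 2, so Bézout bound = 4.
Scan x ∈ F_7. For each x, list the y ∈ F_7 with f(x, y) ≡ 0 and those with g(x, y) ≡ 0 (mod 7); the common zeros in that column are the intersection.
  x = 0: f ≡ 0 at y ∈ {5, 6}; g ≡ 0 at y ∈ ∅; common: ∅.
  x = 1: f ≡ 0 at y ∈ ∅; g ≡ 0 at y ∈ {1, 4}; common: ∅.
  x = 2: f ≡ 0 at y ∈ ∅; g ≡ 0 at y ∈ {2, 3}; common: ∅.
  x = 3: f ≡ 0 at y ∈ ∅; g ≡ 0 at y ∈ {1, 4}; common: ∅.
  x = 4: f ≡ 0 at y ∈ {3, 4}; g ≡ 0 at y ∈ ∅; common: ∅.
  x = 5: f ≡ 0 at y ∈ {3}; g ≡ 0 at y ∈ ∅; common: ∅.
  x = 6: f ≡ 0 at y ∈ {6}; g ≡ 0 at y ∈ ∅; common: ∅.
Collecting: common zeros = ∅, so the count is 0.
Comparison with the Bézout bound: 0 ≤ 4 = deg(f)·deg(g), as expected for curves with no common component (the affine F_7-count falls short of the bound because intersections may lie at infinity, over extension fields, or carry multiplicity).


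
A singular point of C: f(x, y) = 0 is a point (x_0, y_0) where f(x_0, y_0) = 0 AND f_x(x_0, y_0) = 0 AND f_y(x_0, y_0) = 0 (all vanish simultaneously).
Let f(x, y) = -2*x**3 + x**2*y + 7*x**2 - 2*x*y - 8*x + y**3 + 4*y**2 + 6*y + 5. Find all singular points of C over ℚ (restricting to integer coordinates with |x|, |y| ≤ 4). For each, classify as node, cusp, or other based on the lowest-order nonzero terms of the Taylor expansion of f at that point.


Singular points: {(1, -1)}; classification: cusp.

Compute partial derivatives:
  f_x = -6*x**2 + 2*x*y + 14*x - 2*y - 8.
  f_y = x**2 - 2*x + 3*y**2 + 8*y + 6.
Scan x_0 ∈ {−4, ..., 4}. For each x_0, f_y(x_0, y) is a polynomial in y; find its integer roots y ∈ {−4, ..., 4}, then test f_x and f at those candidates.
  x = -4: f_y(-4, y) = 3*y**2 + 8*y + 30; no integer root y with |y| ≤ 4.
  x = -3: f_y(-3, y) = 3*y**2 + 8*y + 21; no integer root y with |y| ≤ 4.
  x = -2: f_y(-2, y) = 3*y**2 + 8*y + 14; no integer root y with |y| ≤ 4.
  x = -1: f_y(-1, y) = 3*y**2 + 8*y + 9; no integer root y with |y| ≤ 4.
  x = 0: f_y(0, y) = 3*y**2 + 8*y + 6; no integer root y with |y| ≤ 4.
  x = 1: f_y(1, y) = 3*y**2 + 8*y + 5; vanishes at y ∈ {-1}. (1, -1): f_x = 0, f = 0 — SINGULAR.
  x = 2: f_y(2, y) = 3*y**2 + 8*y + 6; no integer root y with |y| ≤ 4.
  x = 3: f_y(3, y) = 3*y**2 + 8*y + 9; no integer root y with |y| ≤ 4.
  x = 4: f_y(4, y) = 3*y**2 + 8*y + 14; no integer root y with |y| ≤ 4.
Only singular point on the grid: (1, -1).
Classify: substitute x = 1 + u, y = -1 + v and expand: f = -2*u**3 + u**2*v + v**3 + v**2.
No constant or linear terms (consistent with a singular point). Quadratic part: v**2. Cubic part: -2*u**3 + u**2*v + v**3.
The quadratic part v**2 is a perfect square, so there is a single (double) tangent line v = 0, i.e. y = -1. Restricting the cubic part to that line (v = 0) leaves -2*u**3 ≠ 0, so f is not divisible by v and the branch is v² ≈ 2*u**3 to lowest order — this is a cusp.
Classification: cusp.


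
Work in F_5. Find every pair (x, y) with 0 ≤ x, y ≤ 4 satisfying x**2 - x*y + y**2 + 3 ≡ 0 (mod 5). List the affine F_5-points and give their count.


Affine F_5-points: {(1, 3), (2, 3), (2, 4), (3, 1), (3, 2), (4, 2)}; count = 6.

For each of the 25 pairs (x, y) ∈ F_5², evaluate f(x, y) mod 5. Record the zeros.
  x = 0: [0↦3, 1↦4, 2↦2, 3↦2, 4↦4]  zeros at y ∈ ∅
  x = 1: [0↦4, 1↦4, 2↦1, 3↦0, 4↦1]  zeros at y ∈ {3}
  x = 2: [0↦2, 1↦1, 2↦2, 3↦0, 4↦0]  zeros at y ∈ {3, 4}
  x = 3: [0↦2, 1↦0, 2↦0, 3↦2, 4↦1]  zeros at y ∈ {1, 2}
  x = 4: [0↦4, 1↦1, 2↦0, 3↦1, 4↦4]  zeros at y ∈ {2}
Collecting zeros: affine points = {(1, 3), (2, 3), (2, 4), (3, 1), (3, 2), (4, 2)}.
Total count |C(F_5)_aff| = 6.


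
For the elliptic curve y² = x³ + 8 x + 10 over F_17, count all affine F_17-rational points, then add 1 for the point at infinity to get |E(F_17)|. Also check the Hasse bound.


Affine points = {(1, 6), (1, 11), (2, 0), (4, 2), (4, 15), (6, 6), (6, 11), (7, 1), (7, 16), (8, 5), (8, 12), (10, 6), (10, 11), (11, 1), (11, 16), (12, 7), (12, 10), (13, 4), (13, 13), (16, 1), (16, 16)}; affine count = 21; |E(F_17)| = 22.

Discriminant check: Δ ∝ 4a³ + 27b² = 4·8³ + 27·10² = 4·512 + 27·100 ≡ 5 (mod 17). Nonzero ⇒ E is nonsingular.
For each x ∈ F_17, compute rhs = x³ + 8·x + 10 mod 17, then count y ∈ F_17 with y² ≡ rhs.
  x = 0: rhs = 10, matching y values: none (0 points).
  x = 1: rhs = 2, matching y values: 6, 11 (2 points).
  x = 2: rhs = 0, matching y values: 0 (1 points).
  x = 3: rhs = 10, matching y values: none (0 points).
  x = 4: rhs = 4, matching y values: 2, 15 (2 points).
  x = 5: rhs = 5, matching y values: none (0 points).
  x = 6: rhs = 2, matching y values: 6, 11 (2 points).
  x = 7: rhs = 1, matching y values: 1, 16 (2 points).
  x = 8: rhs = 8, matching y values: 5, 12 (2 points).
  x = 9: rhs = 12, matching y values: none (0 points).
  x = 10: rhs = 2, matching y values: 6, 11 (2 points).
  x = 11: rhs = 1, matching y values: 1, 16 (2 points).
  x = 12: rhs = 15, matching y values: 7, 10 (2 points).
  x = 13: rhs = 16, matching y values: 4, 13 (2 points).
  x = 14: rhs = 10, matching y values: none (0 points).
  x = 15: rhs = 3, matching y values: none (0 points).
  x = 16: rhs = 1, matching y values: 1, 16 (2 points).
Total affine count: 21.
Full point count |E(F_17)| = 21 + 1 = 22.
Hasse bound: |22 − (17+1)| = |4| = 4 ≤ 2√17 ≈ 8.2462 ✓.


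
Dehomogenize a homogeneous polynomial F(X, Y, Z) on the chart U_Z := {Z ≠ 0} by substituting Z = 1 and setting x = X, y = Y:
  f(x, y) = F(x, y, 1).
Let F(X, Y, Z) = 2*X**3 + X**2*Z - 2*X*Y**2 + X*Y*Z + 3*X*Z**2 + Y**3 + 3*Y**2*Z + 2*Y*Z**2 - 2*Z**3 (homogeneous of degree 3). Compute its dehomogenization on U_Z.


f(x, y) = 2*x**3 + x**2 - 2*x*y**2 + x*y + 3*x + y**3 + 3*y**2 + 2*y - 2

On U_Z we set Z = 1. Each monomial c·X^i·Y^j·Z^k in F becomes c·x^i·y^j·1^k = c·x^i·y^j.
Substituting Z = 1: F(X, Y, 1) = 2*x**3 + x**2 - 2*x*y**2 + x*y + 3*x + y**3 + 3*y**2 + 2*y - 2.
Note: deg(f) ≤ deg(F) = 3; strict inequality happens when F is divisible by Z (lost terms).


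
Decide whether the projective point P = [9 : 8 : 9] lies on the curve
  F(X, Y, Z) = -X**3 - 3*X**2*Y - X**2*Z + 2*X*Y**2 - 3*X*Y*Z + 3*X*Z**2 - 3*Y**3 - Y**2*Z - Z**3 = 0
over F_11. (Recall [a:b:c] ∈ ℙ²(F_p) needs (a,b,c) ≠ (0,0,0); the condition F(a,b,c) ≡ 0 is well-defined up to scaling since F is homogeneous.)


F(9,8,9) ≡ 3 (mod 11); P is NOT on the curve.

Evaluate F(9, 8, 9) term-by-term (mod 11).
  -X**3 ↦ -1·729·1·1 = -729
  -3*X**2*Y ↦ -3·81·8·1 = -1944
  -X**2*Z ↦ -1·81·1·9 = -729
  2*X*Y**2 ↦ 2·9·64·1 = 1152
  -3*X*Y*Z ↦ -3·9·8·9 = -1944
  3*X*Z**2 ↦ 3·9·1·81 = 2187
  -3*Y**3 ↦ -3·1·512·1 = -1536
  -Y**2*Z ↦ -1·1·64·9 = -576
  -Z**3 ↦ -1·1·1·729 = -729
Sum: F(9, 8, 9) = (-729) + (-1944) + (-729) + (1152) + (-1944) + (2187) + (-1536) + (-576) + (-729) = -4848.
Reducing mod 11: -4848 ≡ 3 (mod 11).
Since F(a, b, c) ≡ 3 ≠ 0 (mod 11), P does NOT lie on the curve.


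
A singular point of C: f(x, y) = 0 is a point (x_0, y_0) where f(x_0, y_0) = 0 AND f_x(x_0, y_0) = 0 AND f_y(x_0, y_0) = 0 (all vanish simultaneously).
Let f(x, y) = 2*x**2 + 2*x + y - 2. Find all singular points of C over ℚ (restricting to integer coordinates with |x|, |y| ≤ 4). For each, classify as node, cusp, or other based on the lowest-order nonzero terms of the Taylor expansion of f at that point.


No singular points in the scanned grid; C is smooth there.

Compute partial derivatives:
  f_x = 4*x + 2.
  f_y = 1.
f_y = 1 is a nonzero constant, so f_y never vanishes: no point (x, y) can satisfy f = f_x = f_y = 0. In particular no (x, y) ∈ {−4, ..., 4}² is singular; the curve is smooth.


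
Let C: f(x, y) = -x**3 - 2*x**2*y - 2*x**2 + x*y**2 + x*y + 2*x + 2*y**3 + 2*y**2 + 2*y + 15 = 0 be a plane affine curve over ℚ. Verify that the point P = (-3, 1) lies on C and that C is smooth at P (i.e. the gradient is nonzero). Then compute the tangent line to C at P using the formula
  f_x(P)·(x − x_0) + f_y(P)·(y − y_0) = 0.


Tangent line at P: x - 15*y + 18 = 0.

Step 1: f(-3, 1) = 0, so P lies on C.
Step 2: partial derivatives
  f_x(x, y) = -3*x**2 - 4*x*y - 4*x + y**2 + y + 2, f_y(x, y) = -2*x**2 + 2*x*y + x + 6*y**2 + 4*y + 2.
  f_x(P) = 1, f_y(P) = -15 (gradient nonzero, so P is smooth).
Step 3: tangent line at P: 1·(x − -3) + -15·(y − 1) = 0.
Expanding: x - 15*y + 18 = 0.


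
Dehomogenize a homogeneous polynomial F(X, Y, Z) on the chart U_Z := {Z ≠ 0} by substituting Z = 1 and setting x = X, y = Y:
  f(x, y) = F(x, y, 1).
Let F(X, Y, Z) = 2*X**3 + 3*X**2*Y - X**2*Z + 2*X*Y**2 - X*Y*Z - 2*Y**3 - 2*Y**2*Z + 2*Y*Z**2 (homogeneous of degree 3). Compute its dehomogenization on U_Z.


f(x, y) = 2*x**3 + 3*x**2*y - x**2 + 2*x*y**2 - x*y - 2*y**3 - 2*y**2 + 2*y

On U_Z we set Z = 1. Each monomial c·X^i·Y^j·Z^k in F becomes c·x^i·y^j·1^k = c·x^i·y^j.
Substituting Z = 1: F(X, Y, 1) = 2*x**3 + 3*x**2*y - x**2 + 2*x*y**2 - x*y - 2*y**3 - 2*y**2 + 2*y.
Note: deg(f) ≤ deg(F) = 3; strict inequality happens when F is divisible by Z (lost terms).


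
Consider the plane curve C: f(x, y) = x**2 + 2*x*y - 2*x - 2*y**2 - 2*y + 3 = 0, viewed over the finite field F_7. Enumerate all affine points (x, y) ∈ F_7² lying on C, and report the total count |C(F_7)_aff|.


Affine F_7-points: {(0, 3), (1, 1), (1, 6), (2, 4), (3, 3), (3, 6), (6, 1), (6, 4)}; count = 8.

For each of the 49 pairs (x, y) ∈ F_7², evaluate f(x, y) mod 7. Record the zeros.
  x = 0: [0↦3, 1↦6, 2↦5, 3↦0, 4↦5, 5↦6, 6↦3]  zeros at y ∈ {3}
  x = 1: [0↦2, 1↦0, 2↦1, 3↦5, 4↦5, 5↦1, 6↦0]  zeros at y ∈ {1, 6}
  x = 2: [0↦3, 1↦3, 2↦6, 3↦5, 4↦0, 5↦5, 6↦6]  zeros at y ∈ {4}
  x = 3: [0↦6, 1↦1, 2↦6, 3↦0, 4↦4, 5↦4, 6↦0]  zeros at y ∈ {3, 6}
  x = 4: [0↦4, 1↦1, 2↦1, 3↦4, 4↦3, 5↦5, 6↦3]  zeros at y ∈ ∅
  x = 5: [0↦4, 1↦3, 2↦5, 3↦3, 4↦4, 5↦1, 6↦1]  zeros at y ∈ ∅
  x = 6: [0↦6, 1↦0, 2↦4, 3↦4, 4↦0, 5↦6, 6↦1]  zeros at y ∈ {1, 4}
Collecting zeros: affine points = {(0, 3), (1, 1), (1, 6), (2, 4), (3, 3), (3, 6), (6, 1), (6, 4)}.
Total count |C(F_7)_aff| = 8.


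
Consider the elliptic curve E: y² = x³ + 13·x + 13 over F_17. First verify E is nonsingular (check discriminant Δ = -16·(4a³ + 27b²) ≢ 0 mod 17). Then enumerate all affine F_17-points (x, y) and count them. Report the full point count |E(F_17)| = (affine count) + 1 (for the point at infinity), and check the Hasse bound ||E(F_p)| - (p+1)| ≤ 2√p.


Affine points = {(0, 8), (0, 9), (2, 8), (2, 9), (5, 4), (5, 13), (6, 1), (6, 16), (8, 0), (9, 3), (9, 14), (10, 2), (10, 15), (11, 5), (11, 12), (13, 4), (13, 13), (14, 7), (14, 10), (15, 8), (15, 9), (16, 4), (16, 13)}; affine count = 23; |E(F_17)| = 24.

Discriminant check: Δ ∝ 4a³ + 27b² = 4·13³ + 27·13² = 4·2197 + 27·169 ≡ 6 (mod 17). Nonzero ⇒ E is nonsingular.
For each x ∈ F_17, compute rhs = x³ + 13·x + 13 mod 17, then count y ∈ F_17 with y² ≡ rhs.
  x = 0: rhs = 13, matching y values: 8, 9 (2 points).
  x = 1: rhs = 10, matching y values: none (0 points).
  x = 2: rhs = 13, matching y values: 8, 9 (2 points).
  x = 3: rhs = 11, matching y values: none (0 points).
  x = 4: rhs = 10, matching y values: none (0 points).
  x = 5: rhs = 16, matching y values: 4, 13 (2 points).
  x = 6: rhs = 1, matching y values: 1, 16 (2 points).
  x = 7: rhs = 5, matching y values: none (0 points).
  x = 8: rhs = 0, matching y values: 0 (1 points).
  x = 9: rhs = 9, matching y values: 3, 14 (2 points).
  x = 10: rhs = 4, matching y values: 2, 15 (2 points).
  x = 11: rhs = 8, matching y values: 5, 12 (2 points).
  x = 12: rhs = 10, matching y values: none (0 points).
  x = 13: rhs = 16, matching y values: 4, 13 (2 points).
  x = 14: rhs = 15, matching y values: 7, 10 (2 points).
  x = 15: rhs = 13, matching y values: 8, 9 (2 points).
  x = 16: rhs = 16, matching y values: 4, 13 (2 points).
Total affine count: 23.
Full point count |E(F_17)| = 23 + 1 = 24.
Hasse bound: |24 − (17+1)| = |6| = 6 ≤ 2√17 ≈ 8.2462 ✓.


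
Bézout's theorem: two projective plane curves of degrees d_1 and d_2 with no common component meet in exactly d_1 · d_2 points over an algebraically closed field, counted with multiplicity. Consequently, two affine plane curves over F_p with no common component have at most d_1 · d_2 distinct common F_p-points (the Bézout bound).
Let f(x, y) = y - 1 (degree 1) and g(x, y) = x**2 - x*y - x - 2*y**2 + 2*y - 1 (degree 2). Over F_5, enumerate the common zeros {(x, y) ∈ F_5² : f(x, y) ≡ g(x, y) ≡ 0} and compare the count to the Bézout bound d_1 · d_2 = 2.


Common zeros: ∅; count = 0; Bézout bound = 2.

deg(f) = 1, deg(g) = 2, so Bézout bound = 2.
Scan x ∈ F_5. For each x, list the y ∈ F_5 with f(x, y) ≡ 0 and those with g(x, y) ≡ 0 (mod 5); the common zeros in that column are the intersection.
  x = 0: f ≡ 0 at y ∈ {1}; g ≡ 0 at y ∈ {2, 4}; common: ∅.
  x = 1: f ≡ 0 at y ∈ {1}; g ≡ 0 at y ∈ ∅; common: ∅.
  x = 2: f ≡ 0 at y ∈ {1}; g ≡ 0 at y ∈ ∅; common: ∅.
  x = 3: f ≡ 0 at y ∈ {1}; g ≡ 0 at y ∈ {0, 2}; common: ∅.
  x = 4: f ≡ 0 at y ∈ {1}; g ≡ 0 at y ∈ ∅; common: ∅.
Collecting: common zeros = ∅, so the count is 0.
Comparison with the Bézout bound: 0 ≤ 2 = deg(f)·deg(g), as expected for curves with no common component (the affine F_5-count falls short of the bound because intersections may lie at infinity, over extension fields, or carry multiplicity).


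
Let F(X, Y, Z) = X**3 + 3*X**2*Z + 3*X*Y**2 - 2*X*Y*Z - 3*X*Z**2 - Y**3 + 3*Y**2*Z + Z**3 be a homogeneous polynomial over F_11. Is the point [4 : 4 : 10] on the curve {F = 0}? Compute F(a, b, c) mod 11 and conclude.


F(4,4,10) ≡ 5 (mod 11); P is NOT on the curve.

Evaluate F(4, 4, 10) term-by-term (mod 11).
  X**3 ↦ 1·64·1·1 = 64
  3*X**2*Z ↦ 3·16·1·10 = 480
  3*X*Y**2 ↦ 3·4·16·1 = 192
  -2*X*Y*Z ↦ -2·4·4·10 = -320
  -3*X*Z**2 ↦ -3·4·1·100 = -1200
  -Y**3 ↦ -1·1·64·1 = -64
  3*Y**2*Z ↦ 3·1·16·10 = 480
  Z**3 ↦ 1·1·1·1000 = 1000
Sum: F(4, 4, 10) = (64) + (480) + (192) + (-320) + (-1200) + (-64) + (480) + (1000) = 632.
Reducing mod 11: 632 ≡ 5 (mod 11).
Since F(a, b, c) ≡ 5 ≠ 0 (mod 11), P does NOT lie on the curve.


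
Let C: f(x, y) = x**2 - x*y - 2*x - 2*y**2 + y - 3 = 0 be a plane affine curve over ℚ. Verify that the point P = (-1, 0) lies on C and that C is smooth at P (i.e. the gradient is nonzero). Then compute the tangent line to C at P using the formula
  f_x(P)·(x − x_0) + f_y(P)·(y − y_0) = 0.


Tangent line at P: -4*x + 2*y - 4 = 0.

Step 1: f(-1, 0) = 0, so P lies on C.
Step 2: partial derivatives
  f_x(x, y) = 2*x - y - 2, f_y(x, y) = -x - 4*y + 1.
  f_x(P) = -4, f_y(P) = 2 (gradient nonzero, so P is smooth).
Step 3: tangent line at P: -4·(x − -1) + 2·(y − 0) = 0.
Expanding: -4*x + 2*y - 4 = 0.


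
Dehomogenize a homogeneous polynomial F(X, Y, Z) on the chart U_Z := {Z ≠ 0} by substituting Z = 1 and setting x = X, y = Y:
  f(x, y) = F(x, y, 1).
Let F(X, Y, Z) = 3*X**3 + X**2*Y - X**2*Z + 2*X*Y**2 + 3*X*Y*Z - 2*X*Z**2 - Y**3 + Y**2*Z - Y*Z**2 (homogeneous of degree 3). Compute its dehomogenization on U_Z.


f(x, y) = 3*x**3 + x**2*y - x**2 + 2*x*y**2 + 3*x*y - 2*x - y**3 + y**2 - y

On U_Z we set Z = 1. Each monomial c·X^i·Y^j·Z^k in F becomes c·x^i·y^j·1^k = c·x^i·y^j.
Substituting Z = 1: F(X, Y, 1) = 3*x**3 + x**2*y - x**2 + 2*x*y**2 + 3*x*y - 2*x - y**3 + y**2 - y.
Note: deg(f) ≤ deg(F) = 3; strict inequality happens when F is divisible by Z (lost terms).


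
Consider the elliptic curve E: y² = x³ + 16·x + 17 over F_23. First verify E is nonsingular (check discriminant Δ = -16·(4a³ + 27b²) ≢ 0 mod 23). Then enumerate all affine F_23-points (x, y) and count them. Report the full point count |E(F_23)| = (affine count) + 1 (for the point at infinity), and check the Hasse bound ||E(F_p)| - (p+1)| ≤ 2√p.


Affine points = {(3, 0), (7, 9), (7, 14), (8, 6), (8, 17), (9, 4), (9, 19), (10, 2), (10, 21), (11, 11), (11, 12), (14, 8), (14, 15), (17, 2), (17, 21), (19, 2), (19, 21), (21, 0), (22, 0)}; affine count = 19; |E(F_23)| = 20.

Discriminant check: Δ ∝ 4a³ + 27b² = 4·16³ + 27·17² = 4·4096 + 27·289 ≡ 14 (mod 23). Nonzero ⇒ E is nonsingular.
For each x ∈ F_23, compute rhs = x³ + 16·x + 17 mod 23, then count y ∈ F_23 with y² ≡ rhs.
  x = 0: rhs = 17, matching y values: none (0 points).
  x = 1: rhs = 11, matching y values: none (0 points).
  x = 2: rhs = 11, matching y values: none (0 points).
  x = 3: rhs = 0, matching y values: 0 (1 points).
  x = 4: rhs = 7, matching y values: none (0 points).
  x = 5: rhs = 15, matching y values: none (0 points).
  x = 6: rhs = 7, matching y values: none (0 points).
  x = 7: rhs = 12, matching y values: 9, 14 (2 points).
  x = 8: rhs = 13, matching y values: 6, 17 (2 points).
  x = 9: rhs = 16, matching y values: 4, 19 (2 points).
  x = 10: rhs = 4, matching y values: 2, 21 (2 points).
  x = 11: rhs = 6, matching y values: 11, 12 (2 points).
  x = 12: rhs = 5, matching y values: none (0 points).
  x = 13: rhs = 7, matching y values: none (0 points).
  x = 14: rhs = 18, matching y values: 8, 15 (2 points).
  x = 15: rhs = 21, matching y values: none (0 points).
  x = 16: rhs = 22, matching y values: none (0 points).
  x = 17: rhs = 4, matching y values: 2, 21 (2 points).
  x = 18: rhs = 19, matching y values: none (0 points).
  x = 19: rhs = 4, matching y values: 2, 21 (2 points).
  x = 20: rhs = 11, matching y values: none (0 points).
  x = 21: rhs = 0, matching y values: 0 (1 points).
  x = 22: rhs = 0, matching y values: 0 (1 points).
Total affine count: 19.
Full point count |E(F_23)| = 19 + 1 = 20.
Hasse bound: |20 − (23+1)| = |-4| = 4 ≤ 2√23 ≈ 9.5917 ✓.


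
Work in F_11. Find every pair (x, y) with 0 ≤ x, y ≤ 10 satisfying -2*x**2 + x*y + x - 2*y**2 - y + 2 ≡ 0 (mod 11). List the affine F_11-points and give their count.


Affine F_11-points: {(9, 2)}; count = 1.

For each of the 121 pairs (x, y) ∈ F_11², evaluate f(x, y) mod 11. Record the zeros.
  x = 0: [0↦2, 1↦10, 2↦3, 3↦3, 4↦10, 5↦2, 6↦1, 7↦7, 8↦9, 9↦7, 10↦1]  zeros at y ∈ ∅
  x = 1: [0↦1, 1↦10, 2↦4, 3↦5, 4↦2, 5↦6, 6↦6, 7↦2, 8↦5, 9↦4, 10↦10]  zeros at y ∈ ∅
  x = 2: [0↦7, 1↦6, 2↦1, 3↦3, 4↦1, 5↦6, 6↦7, 7↦4, 8↦8, 9↦8, 10↦4]  zeros at y ∈ ∅
  x = 3: [0↦9, 1↦9, 2↦5, 3↦8, 4↦7, 5↦2, 6↦4, 7↦2, 8↦7, 9↦8, 10↦5]  zeros at y ∈ ∅
  x = 4: [0↦7, 1↦8, 2↦5, 3↦9, 4↦9, 5↦5, 6↦8, 7↦7, 8↦2, 9↦4, 10↦2]  zeros at y ∈ ∅
  x = 5: [0↦1, 1↦3, 2↦1, 3↦6, 4↦7, 5↦4, 6↦8, 7↦8, 8↦4, 9↦7, 10↦6]  zeros at y ∈ ∅
  x = 6: [0↦2, 1↦5, 2↦4, 3↦10, 4↦1, 5↦10, 6↦4, 7↦5, 8↦2, 9↦6, 10↦6]  zeros at y ∈ ∅
  x = 7: [0↦10, 1↦3, 2↦3, 3↦10, 4↦2, 5↦1, 6↦7, 7↦9, 8↦7, 9↦1, 10↦2]  zeros at y ∈ ∅
  x = 8: [0↦3, 1↦8, 2↦9, 3↦6, 4↦10, 5↦10, 6↦6, 7↦9, 8↦8, 9↦3, 10↦5]  zeros at y ∈ ∅
  x = 9: [0↦3, 1↦9, 2↦0, 3↦9, 4↦3, 5↦4, 6↦1, 7↦5, 8↦5, 9↦1, 10↦4]  zeros at y ∈ {2}
  x = 10: [0↦10, 1↦6, 2↦9, 3↦8, 4↦3, 5↦5, 6↦3, 7↦8, 8↦9, 9↦6, 10↦10]  zeros at y ∈ ∅
Collecting zeros: affine points = {(9, 2)}.
Total count |C(F_11)_aff| = 1.


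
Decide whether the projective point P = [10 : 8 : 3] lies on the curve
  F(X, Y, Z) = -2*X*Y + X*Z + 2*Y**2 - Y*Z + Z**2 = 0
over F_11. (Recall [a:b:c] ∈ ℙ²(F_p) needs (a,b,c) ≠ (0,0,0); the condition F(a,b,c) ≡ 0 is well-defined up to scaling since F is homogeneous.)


F(10,8,3) ≡ 5 (mod 11); P is NOT on the curve.

Evaluate F(10, 8, 3) term-by-term (mod 11).
  -2*X*Y ↦ -2·10·8·1 = -160
  X*Z ↦ 1·10·1·3 = 30
  2*Y**2 ↦ 2·1·64·1 = 128
  -Y*Z ↦ -1·1·8·3 = -24
  Z**2 ↦ 1·1·1·9 = 9
Sum: F(10, 8, 3) = (-160) + (30) + (128) + (-24) + (9) = -17.
Reducing mod 11: -17 ≡ 5 (mod 11).
Since F(a, b, c) ≡ 5 ≠ 0 (mod 11), P does NOT lie on the curve.


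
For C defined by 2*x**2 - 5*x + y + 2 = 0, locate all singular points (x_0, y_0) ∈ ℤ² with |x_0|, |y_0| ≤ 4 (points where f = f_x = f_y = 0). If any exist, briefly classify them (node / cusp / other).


No singular points in the scanned grid; C is smooth there.

Compute partial derivatives:
  f_x = 4*x - 5.
  f_y = 1.
f_y = 1 is a nonzero constant, so f_y never vanishes: no point (x, y) can satisfy f = f_x = f_y = 0. In particular no (x, y) ∈ {−4, ..., 4}² is singular; the curve is smooth.


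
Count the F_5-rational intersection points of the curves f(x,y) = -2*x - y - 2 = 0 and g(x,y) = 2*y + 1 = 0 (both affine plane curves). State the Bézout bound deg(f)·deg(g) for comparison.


Common zeros: {(3, 2)}; count = 1; Bézout bound = 1.

deg(f) = 1, deg(g) = 1, so Bézout bound = 1.
Scan x ∈ F_5. For each x, list the y ∈ F_5 with f(x, y) ≡ 0 and those with g(x, y) ≡ 0 (mod 5); the common zeros in that column are the intersection.
  x = 0: f ≡ 0 at y ∈ {3}; g ≡ 0 at y ∈ {2}; common: ∅.
  x = 1: f ≡ 0 at y ∈ {1}; g ≡ 0 at y ∈ {2}; common: ∅.
  x = 2: f ≡ 0 at y ∈ {4}; g ≡ 0 at y ∈ {2}; common: ∅.
  x = 3: f ≡ 0 at y ∈ {2}; g ≡ 0 at y ∈ {2}; common: {2}.
  x = 4: f ≡ 0 at y ∈ {0}; g ≡ 0 at y ∈ {2}; common: ∅.
Collecting: common zeros = {(3, 2)}, so the count is 1.
Comparison with the Bézout bound: 1 ≤ 1 = deg(f)·deg(g), as expected for curves with no common component (the bound is attained).


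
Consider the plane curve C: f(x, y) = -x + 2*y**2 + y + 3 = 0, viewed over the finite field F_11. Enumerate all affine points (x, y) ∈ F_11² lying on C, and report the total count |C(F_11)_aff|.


Affine F_11-points: {(2, 2), (2, 3), (3, 0), (3, 5), (4, 6), (4, 10), (6, 1), (6, 4), (7, 8), (9, 7), (9, 9)}; count = 11.

For each of the 121 pairs (x, y) ∈ F_11², evaluate f(x, y) mod 11. Record the zeros.
  x = 0: [0↦3, 1↦6, 2↦2, 3↦2, 4↦6, 5↦3, 6↦4, 7↦9, 8↦7, 9↦9, 10↦4]  zeros at y ∈ ∅
  x = 1: [0↦2, 1↦5, 2↦1, 3↦1, 4↦5, 5↦2, 6↦3, 7↦8, 8↦6, 9↦8, 10↦3]  zeros at y ∈ ∅
  x = 2: [0↦1, 1↦4, 2↦0, 3↦0, 4↦4, 5↦1, 6↦2, 7↦7, 8↦5, 9↦7, 10↦2]  zeros at y ∈ {2, 3}
  x = 3: [0↦0, 1↦3, 2↦10, 3↦10, 4↦3, 5↦0, 6↦1, 7↦6, 8↦4, 9↦6, 10↦1]  zeros at y ∈ {0, 5}
  x = 4: [0↦10, 1↦2, 2↦9, 3↦9, 4↦2, 5↦10, 6↦0, 7↦5, 8↦3, 9↦5, 10↦0]  zeros at y ∈ {6, 10}
  x = 5: [0↦9, 1↦1, 2↦8, 3↦8, 4↦1, 5↦9, 6↦10, 7↦4, 8↦2, 9↦4, 10↦10]  zeros at y ∈ ∅
  x = 6: [0↦8, 1↦0, 2↦7, 3↦7, 4↦0, 5↦8, 6↦9, 7↦3, 8↦1, 9↦3, 10↦9]  zeros at y ∈ {1, 4}
  x = 7: [0↦7, 1↦10, 2↦6, 3↦6, 4↦10, 5↦7, 6↦8, 7↦2, 8↦0, 9↦2, 10↦8]  zeros at y ∈ {8}
  x = 8: [0↦6, 1↦9, 2↦5, 3↦5, 4↦9, 5↦6, 6↦7, 7↦1, 8↦10, 9↦1, 10↦7]  zeros at y ∈ ∅
  x = 9: [0↦5, 1↦8, 2↦4, 3↦4, 4↦8, 5↦5, 6↦6, 7↦0, 8↦9, 9↦0, 10↦6]  zeros at y ∈ {7, 9}
  x = 10: [0↦4, 1↦7, 2↦3, 3↦3, 4↦7, 5↦4, 6↦5, 7↦10, 8↦8, 9↦10, 10↦5]  zeros at y ∈ ∅
Collecting zeros: affine points = {(2, 2), (2, 3), (3, 0), (3, 5), (4, 6), (4, 10), (6, 1), (6, 4), (7, 8), (9, 7), (9, 9)}.
Total count |C(F_11)_aff| = 11.


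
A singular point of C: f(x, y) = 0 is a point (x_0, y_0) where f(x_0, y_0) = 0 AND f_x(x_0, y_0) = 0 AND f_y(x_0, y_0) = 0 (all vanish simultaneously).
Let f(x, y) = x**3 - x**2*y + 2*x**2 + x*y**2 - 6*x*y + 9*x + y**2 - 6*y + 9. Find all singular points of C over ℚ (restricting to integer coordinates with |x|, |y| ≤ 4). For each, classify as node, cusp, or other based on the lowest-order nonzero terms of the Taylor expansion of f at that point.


Singular points: {(0, 3)}; classification: node.

Compute partial derivatives:
  f_x = 3*x**2 - 2*x*y + 4*x + y**2 - 6*y + 9.
  f_y = -x**2 + 2*x*y - 6*x + 2*y - 6.
Scan x_0 ∈ {−4, ..., 4}. For each x_0, f_y(x_0, y) is a polynomial in y; find its integer roots y ∈ {−4, ..., 4}, then test f_x and f at those candidates.
  x = -4: f_y(-4, y) = 2 - 6*y; no integer root y with |y| ≤ 4.
  x = -3: f_y(-3, y) = 3 - 4*y; no integer root y with |y| ≤ 4.
  x = -2: f_y(-2, y) = 2 - 2*y; vanishes at y ∈ {1}. (-2, 1): f_x = 12 ≠ 0.
  x = -1: f_y(-1, y) = -1; no integer root y with |y| ≤ 4.
  x = 0: f_y(0, y) = 2*y - 6; vanishes at y ∈ {3}. (0, 3): f_x = 0, f = 0 — SINGULAR.
  x = 1: f_y(1, y) = 4*y - 13; no integer root y with |y| ≤ 4.
  x = 2: f_y(2, y) = 6*y - 22; no integer root y with |y| ≤ 4.
  x = 3: f_y(3, y) = 8*y - 33; no integer root y with |y| ≤ 4.
  x = 4: f_y(4, y) = 10*y - 46; no integer root y with |y| ≤ 4.
Only singular point on the grid: (0, 3).
Classify: substitute x = 0 + u, y = 3 + v and expand: f = u**3 - u**2*v - u**2 + u*v**2 + v**2.
No constant or linear terms (consistent with a singular point). Quadratic part: -u**2 + v**2. Cubic part: u**3 - u**2*v + u*v**2.
The quadratic part v**2 - u**2 = (v − u)(v + u) splits into two distinct linear factors, so there are two distinct tangent lines y − 3 = ±(x − 0) — this is a node (ordinary double point).
Classification: node.


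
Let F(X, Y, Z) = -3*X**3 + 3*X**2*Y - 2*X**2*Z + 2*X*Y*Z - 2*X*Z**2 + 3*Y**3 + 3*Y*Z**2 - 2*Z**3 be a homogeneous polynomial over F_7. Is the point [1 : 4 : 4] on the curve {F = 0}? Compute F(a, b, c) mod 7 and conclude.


F(1,4,4) ≡ 5 (mod 7); P is NOT on the curve.

Evaluate F(1, 4, 4) term-by-term (mod 7).
  -3*X**3 ↦ -3·1·1·1 = -3
  3*X**2*Y ↦ 3·1·4·1 = 12
  -2*X**2*Z ↦ -2·1·1·4 = -8
  2*X*Y*Z ↦ 2·1·4·4 = 32
  -2*X*Z**2 ↦ -2·1·1·16 = -32
  3*Y**3 ↦ 3·1·64·1 = 192
  3*Y*Z**2 ↦ 3·1·4·16 = 192
  -2*Z**3 ↦ -2·1·1·64 = -128
Sum: F(1, 4, 4) = (-3) + (12) + (-8) + (32) + (-32) + (192) + (192) + (-128) = 257.
Reducing mod 7: 257 ≡ 5 (mod 7).
Since F(a, b, c) ≡ 5 ≠ 0 (mod 7), P does NOT lie on the curve.


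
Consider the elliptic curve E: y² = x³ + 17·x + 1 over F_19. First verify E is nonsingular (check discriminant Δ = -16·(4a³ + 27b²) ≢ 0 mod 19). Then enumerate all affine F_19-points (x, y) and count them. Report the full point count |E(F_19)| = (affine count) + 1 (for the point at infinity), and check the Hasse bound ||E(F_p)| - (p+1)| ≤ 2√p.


Affine points = {(0, 1), (0, 18), (1, 0), (2, 9), (2, 10), (4, 0), (7, 8), (7, 11), (9, 3), (9, 16), (13, 5), (13, 14), (14, 0), (17, 4), (17, 15)}; affine count = 15; |E(F_19)| = 16.

Discriminant check: Δ ∝ 4a³ + 27b² = 4·17³ + 27·1² = 4·4913 + 27·1 ≡ 14 (mod 19). Nonzero ⇒ E is nonsingular.
For each x ∈ F_19, compute rhs = x³ + 17·x + 1 mod 19, then count y ∈ F_19 with y² ≡ rhs.
  x = 0: rhs = 1, matching y values: 1, 18 (2 points).
  x = 1: rhs = 0, matching y values: 0 (1 points).
  x = 2: rhs = 5, matching y values: 9, 10 (2 points).
  x = 3: rhs = 3, matching y values: none (0 points).
  x = 4: rhs = 0, matching y values: 0 (1 points).
  x = 5: rhs = 2, matching y values: none (0 points).
  x = 6: rhs = 15, matching y values: none (0 points).
  x = 7: rhs = 7, matching y values: 8, 11 (2 points).
  x = 8: rhs = 3, matching y values: none (0 points).
  x = 9: rhs = 9, matching y values: 3, 16 (2 points).
  x = 10: rhs = 12, matching y values: none (0 points).
  x = 11: rhs = 18, matching y values: none (0 points).
  x = 12: rhs = 14, matching y values: none (0 points).
  x = 13: rhs = 6, matching y values: 5, 14 (2 points).
  x = 14: rhs = 0, matching y values: 0 (1 points).
  x = 15: rhs = 2, matching y values: none (0 points).
  x = 16: rhs = 18, matching y values: none (0 points).
  x = 17: rhs = 16, matching y values: 4, 15 (2 points).
  x = 18: rhs = 2, matching y values: none (0 points).
Total affine count: 15.
Full point count |E(F_19)| = 15 + 1 = 16.
Hasse bound: |16 − (19+1)| = |-4| = 4 ≤ 2√19 ≈ 8.7178 ✓.


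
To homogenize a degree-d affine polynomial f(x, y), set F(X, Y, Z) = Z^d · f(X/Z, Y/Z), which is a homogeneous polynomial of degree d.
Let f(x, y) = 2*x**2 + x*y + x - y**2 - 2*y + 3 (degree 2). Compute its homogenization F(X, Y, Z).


F(X, Y, Z) = 2*X**2 + X*Y + X*Z - Y**2 - 2*Y*Z + 3*Z**2

deg(f) = 2.
Substitute x = X/Z, y = Y/Z into f, then multiply by Z^2.
  monomial 2·x^2·y^0 ↦ 2·X^2·Y^0·Z^0.
  monomial 1·x^1·y^1 ↦ 1·X^1·Y^1·Z^0.
  monomial 1·x^1·y^0 ↦ 1·X^1·Y^0·Z^1.
  monomial -1·x^0·y^2 ↦ -1·X^0·Y^2·Z^0.
  monomial -2·x^0·y^1 ↦ -2·X^0·Y^1·Z^1.
  monomial 3·x^0·y^0 ↦ 3·X^0·Y^0·Z^2.
Collecting: F(X, Y, Z) = 2*X**2 + X*Y + X*Z - Y**2 - 2*Y*Z + 3*Z**2.


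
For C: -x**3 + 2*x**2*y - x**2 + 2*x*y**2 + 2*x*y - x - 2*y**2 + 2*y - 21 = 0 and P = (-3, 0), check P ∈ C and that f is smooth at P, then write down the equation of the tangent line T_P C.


Tangent line at P: -22*x + 14*y - 66 = 0.

Step 1: f(-3, 0) = 0, so P lies on C.
Step 2: partial derivatives
  f_x(x, y) = -3*x**2 + 4*x*y - 2*x + 2*y**2 + 2*y - 1, f_y(x, y) = 2*x**2 + 4*x*y + 2*x - 4*y + 2.
  f_x(P) = -22, f_y(P) = 14 (gradient nonzero, so P is smooth).
Step 3: tangent line at P: -22·(x − -3) + 14·(y − 0) = 0.
Expanding: -22*x + 14*y - 66 = 0.


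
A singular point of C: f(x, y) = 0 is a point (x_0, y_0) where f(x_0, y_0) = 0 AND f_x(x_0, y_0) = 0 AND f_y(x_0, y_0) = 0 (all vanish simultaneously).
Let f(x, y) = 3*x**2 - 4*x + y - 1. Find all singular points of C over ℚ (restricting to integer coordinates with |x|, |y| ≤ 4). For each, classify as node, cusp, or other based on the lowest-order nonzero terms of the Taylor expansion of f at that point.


No singular points in the scanned grid; C is smooth there.

Compute partial derivatives:
  f_x = 6*x - 4.
  f_y = 1.
f_y = 1 is a nonzero constant, so f_y never vanishes: no point (x, y) can satisfy f = f_x = f_y = 0. In particular no (x, y) ∈ {−4, ..., 4}² is singular; the curve is smooth.


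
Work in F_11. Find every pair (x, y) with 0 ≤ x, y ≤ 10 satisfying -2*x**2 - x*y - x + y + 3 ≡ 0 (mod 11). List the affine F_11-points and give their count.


Affine F_11-points: {(0, 8), (1, 0), (1, 1), (1, 2), (1, 3), (1, 4), (1, 5), (1, 6), (1, 7), (1, 8), (1, 9), (1, 10), (2, 4), (3, 2), (4, 0), (5, 9), (6, 7), (7, 5), (8, 3), (9, 1), (10, 10)}; count = 21.

For each of the 121 pairs (x, y) ∈ F_11², evaluate f(x, y) mod 11. Record the zeros.
  x = 0: [0↦3, 1↦4, 2↦5, 3↦6, 4↦7, 5↦8, 6↦9, 7↦10, 8↦0, 9↦1, 10↦2]  zeros at y ∈ {8}
  x = 1: [0↦0, 1↦0, 2↦0, 3↦0, 4↦0, 5↦0, 6↦0, 7↦0, 8↦0, 9↦0, 10↦0]  zeros at y ∈ {0, 1, 2, 3, 4, 5, 6, 7, 8, 9, 10}
  x = 2: [0↦4, 1↦3, 2↦2, 3↦1, 4↦0, 5↦10, 6↦9, 7↦8, 8↦7, 9↦6, 10↦5]  zeros at y ∈ {4}
  x = 3: [0↦4, 1↦2, 2↦0, 3↦9, 4↦7, 5↦5, 6↦3, 7↦1, 8↦10, 9↦8, 10↦6]  zeros at y ∈ {2}
  x = 4: [0↦0, 1↦8, 2↦5, 3↦2, 4↦10, 5↦7, 6↦4, 7↦1, 8↦9, 9↦6, 10↦3]  zeros at y ∈ {0}
  x = 5: [0↦3, 1↦10, 2↦6, 3↦2, 4↦9, 5↦5, 6↦1, 7↦8, 8↦4, 9↦0, 10↦7]  zeros at y ∈ {9}
  x = 6: [0↦2, 1↦8, 2↦3, 3↦9, 4↦4, 5↦10, 6↦5, 7↦0, 8↦6, 9↦1, 10↦7]  zeros at y ∈ {7}
  x = 7: [0↦8, 1↦2, 2↦7, 3↦1, 4↦6, 5↦0, 6↦5, 7↦10, 8↦4, 9↦9, 10↦3]  zeros at y ∈ {5}
  x = 8: [0↦10, 1↦3, 2↦7, 3↦0, 4↦4, 5↦8, 6↦1, 7↦5, 8↦9, 9↦2, 10↦6]  zeros at y ∈ {3}
  x = 9: [0↦8, 1↦0, 2↦3, 3↦6, 4↦9, 5↦1, 6↦4, 7↦7, 8↦10, 9↦2, 10↦5]  zeros at y ∈ {1}
  x = 10: [0↦2, 1↦4, 2↦6, 3↦8, 4↦10, 5↦1, 6↦3, 7↦5, 8↦7, 9↦9, 10↦0]  zeros at y ∈ {10}
Collecting zeros: affine points = {(0, 8), (1, 0), (1, 1), (1, 2), (1, 3), (1, 4), (1, 5), (1, 6), (1, 7), (1, 8), (1, 9), (1, 10), (2, 4), (3, 2), (4, 0), (5, 9), (6, 7), (7, 5), (8, 3), (9, 1), (10, 10)}.
Total count |C(F_11)_aff| = 21.


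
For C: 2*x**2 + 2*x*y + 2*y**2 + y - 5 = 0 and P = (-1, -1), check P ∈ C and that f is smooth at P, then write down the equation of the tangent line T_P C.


Tangent line at P: -6*x - 5*y - 11 = 0.

Step 1: f(-1, -1) = 0, so P lies on C.
Step 2: partial derivatives
  f_x(x, y) = 4*x + 2*y, f_y(x, y) = 2*x + 4*y + 1.
  f_x(P) = -6, f_y(P) = -5 (gradient nonzero, so P is smooth).
Step 3: tangent line at P: -6·(x − -1) + -5·(y − -1) = 0.
Expanding: -6*x - 5*y - 11 = 0.


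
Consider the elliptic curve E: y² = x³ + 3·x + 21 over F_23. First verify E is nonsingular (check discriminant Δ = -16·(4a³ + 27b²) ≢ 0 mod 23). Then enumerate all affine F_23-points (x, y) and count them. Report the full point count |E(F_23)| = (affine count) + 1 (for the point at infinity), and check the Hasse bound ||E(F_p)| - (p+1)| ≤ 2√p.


Affine points = {(1, 5), (1, 18), (2, 9), (2, 14), (5, 0), (6, 5), (6, 18), (9, 8), (9, 15), (10, 4), (10, 19), (13, 7), (13, 16), (14, 1), (14, 22), (16, 5), (16, 18), (20, 10), (20, 13)}; affine count = 19; |E(F_23)| = 20.

Discriminant check: Δ ∝ 4a³ + 27b² = 4·3³ + 27·21² = 4·27 + 27·441 ≡ 9 (mod 23). Nonzero ⇒ E is nonsingular.
For each x ∈ F_23, compute rhs = x³ + 3·x + 21 mod 23, then count y ∈ F_23 with y² ≡ rhs.
  x = 0: rhs = 21, matching y values: none (0 points).
  x = 1: rhs = 2, matching y values: 5, 18 (2 points).
  x = 2: rhs = 12, matching y values: 9, 14 (2 points).
  x = 3: rhs = 11, matching y values: none (0 points).
  x = 4: rhs = 5, matching y values: none (0 points).
  x = 5: rhs = 0, matching y values: 0 (1 points).
  x = 6: rhs = 2, matching y values: 5, 18 (2 points).
  x = 7: rhs = 17, matching y values: none (0 points).
  x = 8: rhs = 5, matching y values: none (0 points).
  x = 9: rhs = 18, matching y values: 8, 15 (2 points).
  x = 10: rhs = 16, matching y values: 4, 19 (2 points).
  x = 11: rhs = 5, matching y values: none (0 points).
  x = 12: rhs = 14, matching y values: none (0 points).
  x = 13: rhs = 3, matching y values: 7, 16 (2 points).
  x = 14: rhs = 1, matching y values: 1, 22 (2 points).
  x = 15: rhs = 14, matching y values: none (0 points).
  x = 16: rhs = 2, matching y values: 5, 18 (2 points).
  x = 17: rhs = 17, matching y values: none (0 points).
  x = 18: rhs = 19, matching y values: none (0 points).
  x = 19: rhs = 14, matching y values: none (0 points).
  x = 20: rhs = 8, matching y values: 10, 13 (2 points).
  x = 21: rhs = 7, matching y values: none (0 points).
  x = 22: rhs = 17, matching y values: none (0 points).
Total affine count: 19.
Full point count |E(F_23)| = 19 + 1 = 20.
Hasse bound: |20 − (23+1)| = |-4| = 4 ≤ 2√23 ≈ 9.5917 ✓.


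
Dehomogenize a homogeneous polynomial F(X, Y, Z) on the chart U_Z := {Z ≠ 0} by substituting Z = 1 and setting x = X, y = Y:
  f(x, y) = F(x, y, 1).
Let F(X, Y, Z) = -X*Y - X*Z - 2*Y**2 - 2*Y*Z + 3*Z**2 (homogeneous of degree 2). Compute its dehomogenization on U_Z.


f(x, y) = -x*y - x - 2*y**2 - 2*y + 3

On U_Z we set Z = 1. Each monomial c·X^i·Y^j·Z^k in F becomes c·x^i·y^j·1^k = c·x^i·y^j.
Substituting Z = 1: F(X, Y, 1) = -x*y - x - 2*y**2 - 2*y + 3.
Note: deg(f) ≤ deg(F) = 2; strict inequality happens when F is divisible by Z (lost terms).


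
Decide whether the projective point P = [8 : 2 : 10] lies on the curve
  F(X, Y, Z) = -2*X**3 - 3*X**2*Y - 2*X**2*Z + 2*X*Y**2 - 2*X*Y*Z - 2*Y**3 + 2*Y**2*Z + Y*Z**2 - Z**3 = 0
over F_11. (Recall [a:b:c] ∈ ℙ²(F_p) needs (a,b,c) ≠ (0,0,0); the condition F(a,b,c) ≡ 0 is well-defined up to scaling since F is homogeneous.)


F(8,2,10) ≡ 5 (mod 11); P is NOT on the curve.

Evaluate F(8, 2, 10) term-by-term (mod 11).
  -2*X**3 ↦ -2·512·1·1 = -1024
  -3*X**2*Y ↦ -3·64·2·1 = -384
  -2*X**2*Z ↦ -2·64·1·10 = -1280
  2*X*Y**2 ↦ 2·8·4·1 = 64
  -2*X*Y*Z ↦ -2·8·2·10 = -320
  -2*Y**3 ↦ -2·1·8·1 = -16
  2*Y**2*Z ↦ 2·1·4·10 = 80
  Y*Z**2 ↦ 1·1·2·100 = 200
  -Z**3 ↦ -1·1·1·1000 = -1000
Sum: F(8, 2, 10) = (-1024) + (-384) + (-1280) + (64) + (-320) + (-16) + (80) + (200) + (-1000) = -3680.
Reducing mod 11: -3680 ≡ 5 (mod 11).
Since F(a, b, c) ≡ 5 ≠ 0 (mod 11), P does NOT lie on the curve.


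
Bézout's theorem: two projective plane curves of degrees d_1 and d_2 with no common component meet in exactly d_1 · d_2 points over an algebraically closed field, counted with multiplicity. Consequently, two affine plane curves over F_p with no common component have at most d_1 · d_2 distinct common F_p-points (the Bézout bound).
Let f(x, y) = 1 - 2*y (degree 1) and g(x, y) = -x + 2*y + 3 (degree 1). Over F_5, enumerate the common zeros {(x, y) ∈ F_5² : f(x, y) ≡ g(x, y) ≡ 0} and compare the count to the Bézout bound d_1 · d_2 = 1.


Common zeros: {(4, 3)}; count = 1; Bézout bound = 1.

deg(f) = 1, deg(g) = 1, so Bézout bound = 1.
Scan x ∈ F_5. For each x, list the y ∈ F_5 with f(x, y) ≡ 0 and those with g(x, y) ≡ 0 (mod 5); the common zeros in that column are the intersection.
  x = 0: f ≡ 0 at y ∈ {3}; g ≡ 0 at y ∈ {1}; common: ∅.
  x = 1: f ≡ 0 at y ∈ {3}; g ≡ 0 at y ∈ {4}; common: ∅.
  x = 2: f ≡ 0 at y ∈ {3}; g ≡ 0 at y ∈ {2}; common: ∅.
  x = 3: f ≡ 0 at y ∈ {3}; g ≡ 0 at y ∈ {0}; common: ∅.
  x = 4: f ≡ 0 at y ∈ {3}; g ≡ 0 at y ∈ {3}; common: {3}.
Collecting: common zeros = {(4, 3)}, so the count is 1.
Comparison with the Bézout bound: 1 ≤ 1 = deg(f)·deg(g), as expected for curves with no common component (the bound is attained).


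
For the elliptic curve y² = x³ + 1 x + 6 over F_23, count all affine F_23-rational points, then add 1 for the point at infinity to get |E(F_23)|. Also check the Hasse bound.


Affine points = {(0, 11), (0, 12), (1, 10), (1, 13), (2, 4), (2, 19), (3, 6), (3, 17), (9, 10), (9, 13), (10, 2), (10, 21), (13, 10), (13, 13), (14, 2), (14, 21), (16, 1), (16, 22), (22, 2), (22, 21)}; affine count = 20; |E(F_23)| = 21.

Discriminant check: Δ ∝ 4a³ + 27b² = 4·1³ + 27·6² = 4·1 + 27·36 ≡ 10 (mod 23). Nonzero ⇒ E is nonsingular.
For each x ∈ F_23, compute rhs = x³ + 1·x + 6 mod 23, then count y ∈ F_23 with y² ≡ rhs.
  x = 0: rhs = 6, matching y values: 11, 12 (2 points).
  x = 1: rhs = 8, matching y values: 10, 13 (2 points).
  x = 2: rhs = 16, matching y values: 4, 19 (2 points).
  x = 3: rhs = 13, matching y values: 6, 17 (2 points).
  x = 4: rhs = 5, matching y values: none (0 points).
  x = 5: rhs = 21, matching y values: none (0 points).
  x = 6: rhs = 21, matching y values: none (0 points).
  x = 7: rhs = 11, matching y values: none (0 points).
  x = 8: rhs = 20, matching y values: none (0 points).
  x = 9: rhs = 8, matching y values: 10, 13 (2 points).
  x = 10: rhs = 4, matching y values: 2, 21 (2 points).
  x = 11: rhs = 14, matching y values: none (0 points).
  x = 12: rhs = 21, matching y values: none (0 points).
  x = 13: rhs = 8, matching y values: 10, 13 (2 points).
  x = 14: rhs = 4, matching y values: 2, 21 (2 points).
  x = 15: rhs = 15, matching y values: none (0 points).
  x = 16: rhs = 1, matching y values: 1, 22 (2 points).
  x = 17: rhs = 14, matching y values: none (0 points).
  x = 18: rhs = 14, matching y values: none (0 points).
  x = 19: rhs = 7, matching y values: none (0 points).
  x = 20: rhs = 22, matching y values: none (0 points).
  x = 21: rhs = 19, matching y values: none (0 points).
  x = 22: rhs = 4, matching y values: 2, 21 (2 points).
Total affine count: 20.
Full point count |E(F_23)| = 20 + 1 = 21.
Hasse bound: |21 − (23+1)| = |-3| = 3 ≤ 2√23 ≈ 9.5917 ✓.


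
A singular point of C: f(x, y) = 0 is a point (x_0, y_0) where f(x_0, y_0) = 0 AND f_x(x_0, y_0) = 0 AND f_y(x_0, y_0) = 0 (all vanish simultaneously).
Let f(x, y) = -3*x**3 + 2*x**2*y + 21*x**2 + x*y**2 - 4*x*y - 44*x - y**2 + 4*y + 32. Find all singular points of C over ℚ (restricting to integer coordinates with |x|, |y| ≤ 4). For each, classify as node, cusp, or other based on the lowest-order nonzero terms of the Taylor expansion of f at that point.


Singular points: {(2, -2)}; classification: node.

Compute partial derivatives:
  f_x = -9*x**2 + 4*x*y + 42*x + y**2 - 4*y - 44.
  f_y = 2*x**2 + 2*x*y - 4*x - 2*y + 4.
Scan x_0 ∈ {−4, ..., 4}. For each x_0, f_y(x_0, y) is a polynomial in y; find its integer roots y ∈ {−4, ..., 4}, then test f_x and f at those candidates.
  x = -4: f_y(-4, y) = 52 - 10*y; no integer root y with |y| ≤ 4.
  x = -3: f_y(-3, y) = 34 - 8*y; no integer root y with |y| ≤ 4.
  x = -2: f_y(-2, y) = 20 - 6*y; no integer root y with |y| ≤ 4.
  x = -1: f_y(-1, y) = 10 - 4*y; no integer root y with |y| ≤ 4.
  x = 0: f_y(0, y) = 4 - 2*y; vanishes at y ∈ {2}. (0, 2): f_x = -48 ≠ 0.
  x = 1: f_y(1, y) = 2; no integer root y with |y| ≤ 4.
  x = 2: f_y(2, y) = 2*y + 4; vanishes at y ∈ {-2}. (2, -2): f_x = 0, f = 0 — SINGULAR.
  x = 3: f_y(3, y) = 4*y + 10; no integer root y with |y| ≤ 4.
  x = 4: f_y(4, y) = 6*y + 20; no integer root y with |y| ≤ 4.
Only singular point on the grid: (2, -2).
Classify: substitute x = 2 + u, y = -2 + v and expand: f = -3*u**3 + 2*u**2*v - u**2 + u*v**2 + v**2.
No constant or linear terms (consistent with a singular point). Quadratic part: -u**2 + v**2. Cubic part: -3*u**3 + 2*u**2*v + u*v**2.
The quadratic part v**2 - u**2 = (v − u)(v + u) splits into two distinct linear factors, so there are two distinct tangent lines y − -2 = ±(x − 2) — this is a node (ordinary double point).
Classification: node.
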